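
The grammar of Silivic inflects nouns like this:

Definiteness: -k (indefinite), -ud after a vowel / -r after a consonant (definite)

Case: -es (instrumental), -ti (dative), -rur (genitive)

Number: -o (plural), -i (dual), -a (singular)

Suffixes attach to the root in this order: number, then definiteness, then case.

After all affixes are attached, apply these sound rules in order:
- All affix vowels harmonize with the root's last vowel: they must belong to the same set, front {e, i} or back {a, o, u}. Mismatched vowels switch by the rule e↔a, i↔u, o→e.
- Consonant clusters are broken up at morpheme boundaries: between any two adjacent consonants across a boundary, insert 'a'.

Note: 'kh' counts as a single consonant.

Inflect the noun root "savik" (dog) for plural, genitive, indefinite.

savikekarir

Attach number plural -o → saviko.
Attach definiteness indefinite -k → savikok.
Attach case genitive -rur → savikokrur.
Apply vowel harmony: savikokrur → savikekrir.
Apply epenthesis: savikekrir → savikekarir.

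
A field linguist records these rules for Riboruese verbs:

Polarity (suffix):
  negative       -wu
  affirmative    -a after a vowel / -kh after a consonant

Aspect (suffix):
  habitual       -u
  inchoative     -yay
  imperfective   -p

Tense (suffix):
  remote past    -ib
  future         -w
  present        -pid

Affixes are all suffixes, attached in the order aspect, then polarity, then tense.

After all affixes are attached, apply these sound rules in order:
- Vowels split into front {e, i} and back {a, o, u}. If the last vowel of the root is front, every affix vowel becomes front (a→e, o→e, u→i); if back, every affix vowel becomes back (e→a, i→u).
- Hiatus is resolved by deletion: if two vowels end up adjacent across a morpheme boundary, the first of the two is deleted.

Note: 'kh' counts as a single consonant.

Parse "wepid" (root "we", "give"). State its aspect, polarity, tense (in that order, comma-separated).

Segment: we-u-a-pid.
aspect: -u → habitual.
polarity: -a/kh → affirmative.
tense: -pid → present.

habitual, affirmative, present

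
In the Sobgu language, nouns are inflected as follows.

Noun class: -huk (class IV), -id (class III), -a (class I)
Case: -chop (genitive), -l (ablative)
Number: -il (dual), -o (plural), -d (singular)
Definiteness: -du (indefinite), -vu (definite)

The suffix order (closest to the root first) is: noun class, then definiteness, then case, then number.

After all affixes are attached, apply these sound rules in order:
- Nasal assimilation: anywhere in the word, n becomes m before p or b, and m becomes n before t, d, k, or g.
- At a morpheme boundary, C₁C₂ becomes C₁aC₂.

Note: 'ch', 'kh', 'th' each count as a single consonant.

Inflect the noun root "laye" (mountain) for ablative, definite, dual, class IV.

Attach noun class class IV -huk → layehuk.
Attach definiteness definite -vu → layehukvu.
Attach case ablative -l → layehukvul.
Attach number dual -il → layehukvulil.
Nasal assimilation: no change.
Apply epenthesis: layehukvulil → layehukavulil.

layehukavulil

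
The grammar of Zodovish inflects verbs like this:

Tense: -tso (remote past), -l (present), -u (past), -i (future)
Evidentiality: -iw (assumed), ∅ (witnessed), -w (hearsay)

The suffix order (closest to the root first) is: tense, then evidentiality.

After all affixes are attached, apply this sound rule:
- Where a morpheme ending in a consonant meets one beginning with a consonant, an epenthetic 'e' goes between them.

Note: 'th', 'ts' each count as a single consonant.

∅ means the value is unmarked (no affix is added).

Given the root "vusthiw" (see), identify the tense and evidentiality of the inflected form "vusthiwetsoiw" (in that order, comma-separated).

Segment: vusthiw-tso-iw.
tense: -tso → remote past.
evidentiality: -iw → assumed.

remote past, assumed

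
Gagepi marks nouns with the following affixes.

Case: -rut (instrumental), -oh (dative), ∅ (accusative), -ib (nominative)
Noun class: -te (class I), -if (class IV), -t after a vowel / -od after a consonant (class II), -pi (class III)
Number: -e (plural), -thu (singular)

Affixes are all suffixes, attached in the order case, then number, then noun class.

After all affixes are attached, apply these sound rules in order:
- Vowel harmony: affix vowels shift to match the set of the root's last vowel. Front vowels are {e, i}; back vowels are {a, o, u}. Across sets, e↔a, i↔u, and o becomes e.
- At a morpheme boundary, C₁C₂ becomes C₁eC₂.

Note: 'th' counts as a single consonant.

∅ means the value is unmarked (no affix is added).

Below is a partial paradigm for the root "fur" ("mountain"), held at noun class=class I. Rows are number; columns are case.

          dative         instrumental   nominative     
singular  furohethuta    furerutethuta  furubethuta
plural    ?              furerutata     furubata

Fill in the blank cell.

furohata

Attach case dative -oh → furoh.
Attach number plural -e → furohe.
Attach noun class class I -te → furohete.
Apply vowel harmony: furohete → furohata.
Epenthesis: no change.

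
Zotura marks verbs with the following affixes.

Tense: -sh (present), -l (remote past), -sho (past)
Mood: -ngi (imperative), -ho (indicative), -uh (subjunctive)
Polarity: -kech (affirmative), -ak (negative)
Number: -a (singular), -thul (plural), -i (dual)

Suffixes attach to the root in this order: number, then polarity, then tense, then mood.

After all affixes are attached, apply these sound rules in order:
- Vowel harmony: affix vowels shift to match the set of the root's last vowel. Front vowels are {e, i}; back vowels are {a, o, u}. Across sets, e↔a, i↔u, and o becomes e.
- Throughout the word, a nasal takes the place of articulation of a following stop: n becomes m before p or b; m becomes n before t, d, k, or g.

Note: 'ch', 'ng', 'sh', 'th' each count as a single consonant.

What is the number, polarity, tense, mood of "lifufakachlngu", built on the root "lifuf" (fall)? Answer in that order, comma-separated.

singular, affirmative, remote past, imperative

Segment: lifuf-a-kech-l-ngi.
number: -a → singular.
polarity: -kech → affirmative.
tense: -l → remote past.
mood: -ngi → imperative.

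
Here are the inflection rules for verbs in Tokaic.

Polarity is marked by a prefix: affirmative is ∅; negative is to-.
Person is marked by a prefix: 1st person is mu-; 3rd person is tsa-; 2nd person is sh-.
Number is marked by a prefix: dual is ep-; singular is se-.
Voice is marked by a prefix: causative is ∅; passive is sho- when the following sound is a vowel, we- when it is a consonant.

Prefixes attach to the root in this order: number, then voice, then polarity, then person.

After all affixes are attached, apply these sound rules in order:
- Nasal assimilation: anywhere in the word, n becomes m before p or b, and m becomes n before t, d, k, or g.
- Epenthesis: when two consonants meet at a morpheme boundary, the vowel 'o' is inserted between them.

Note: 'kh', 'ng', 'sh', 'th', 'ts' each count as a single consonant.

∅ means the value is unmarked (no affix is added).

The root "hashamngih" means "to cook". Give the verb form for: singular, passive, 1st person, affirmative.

Attach number singular se- → sehashamngih.
Attach voice passive we- (before consonant 's') → wesehashamngih.
polarity = affirmative: zero marking, form stays wesehashamngih.
Attach person 1st person mu- → muwesehashamngih.
Nasal assimilation: no change.
Epenthesis: no change.

muwesehashamngih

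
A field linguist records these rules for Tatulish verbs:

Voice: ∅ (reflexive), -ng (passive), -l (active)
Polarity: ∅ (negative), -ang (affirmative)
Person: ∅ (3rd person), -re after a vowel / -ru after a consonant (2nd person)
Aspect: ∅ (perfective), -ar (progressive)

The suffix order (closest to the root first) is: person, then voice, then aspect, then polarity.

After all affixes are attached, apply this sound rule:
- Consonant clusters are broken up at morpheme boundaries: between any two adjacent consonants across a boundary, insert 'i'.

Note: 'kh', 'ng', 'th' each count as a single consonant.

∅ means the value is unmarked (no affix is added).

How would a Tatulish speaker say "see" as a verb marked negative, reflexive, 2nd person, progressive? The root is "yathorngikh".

yathorngikhiruar

Attach person 2nd person -ru (after consonant 'kh') → yathorngikhru.
voice = reflexive: zero marking, form stays yathorngikhru.
Attach aspect progressive -ar → yathorngikhruar.
polarity = negative: zero marking, form stays yathorngikhruar.
Apply epenthesis: yathorngikhruar → yathorngikhiruar.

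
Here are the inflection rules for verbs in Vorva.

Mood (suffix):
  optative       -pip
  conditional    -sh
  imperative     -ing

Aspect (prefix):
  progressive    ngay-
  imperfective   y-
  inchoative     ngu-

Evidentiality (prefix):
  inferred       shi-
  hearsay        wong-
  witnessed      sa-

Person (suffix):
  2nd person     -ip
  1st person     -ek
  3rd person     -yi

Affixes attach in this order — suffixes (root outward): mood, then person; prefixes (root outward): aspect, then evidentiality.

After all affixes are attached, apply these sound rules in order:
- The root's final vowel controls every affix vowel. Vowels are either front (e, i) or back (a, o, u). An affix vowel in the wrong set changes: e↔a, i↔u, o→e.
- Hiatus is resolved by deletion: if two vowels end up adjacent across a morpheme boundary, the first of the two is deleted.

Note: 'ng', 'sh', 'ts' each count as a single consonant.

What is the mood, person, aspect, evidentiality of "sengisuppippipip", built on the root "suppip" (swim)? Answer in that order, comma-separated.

optative, 2nd person, inchoative, witnessed

Segment: sa-ngu-suppip-pip-ip.
mood: -pip → optative.
person: -ip → 2nd person.
aspect: ngu- → inchoative.
evidentiality: sa- → witnessed.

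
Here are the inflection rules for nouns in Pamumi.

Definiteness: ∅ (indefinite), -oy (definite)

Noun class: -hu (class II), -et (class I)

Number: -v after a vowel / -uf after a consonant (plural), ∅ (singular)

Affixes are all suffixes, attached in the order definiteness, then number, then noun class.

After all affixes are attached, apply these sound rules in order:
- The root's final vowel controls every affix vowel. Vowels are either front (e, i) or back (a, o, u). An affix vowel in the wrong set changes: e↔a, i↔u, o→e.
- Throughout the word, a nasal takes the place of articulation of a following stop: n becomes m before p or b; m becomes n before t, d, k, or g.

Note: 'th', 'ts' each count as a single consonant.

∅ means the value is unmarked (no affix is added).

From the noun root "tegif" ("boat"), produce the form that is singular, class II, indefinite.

tegifhi

definiteness = indefinite: zero marking, form stays tegif.
number = singular: zero marking, form stays tegif.
Attach noun class class II -hu → tegifhu.
Apply vowel harmony: tegifhu → tegifhi.
Nasal assimilation: no change.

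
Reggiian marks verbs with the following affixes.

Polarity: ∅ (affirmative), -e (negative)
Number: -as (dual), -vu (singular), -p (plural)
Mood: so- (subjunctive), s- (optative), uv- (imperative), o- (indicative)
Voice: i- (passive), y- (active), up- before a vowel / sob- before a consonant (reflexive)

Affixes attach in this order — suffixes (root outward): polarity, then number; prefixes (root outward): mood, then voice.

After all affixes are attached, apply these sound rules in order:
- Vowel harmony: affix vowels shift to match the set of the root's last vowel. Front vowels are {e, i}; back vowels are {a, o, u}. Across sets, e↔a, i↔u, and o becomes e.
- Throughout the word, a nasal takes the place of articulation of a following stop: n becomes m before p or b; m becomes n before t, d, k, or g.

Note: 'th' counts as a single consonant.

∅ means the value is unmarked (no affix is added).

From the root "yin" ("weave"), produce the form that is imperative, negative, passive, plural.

iivyinep

Attach mood imperative uv- → uvyin.
Attach polarity negative -e → uvyine.
Attach voice passive i- → iuvyine.
Attach number plural -p → iuvyinep.
Apply vowel harmony: iuvyinep → iivyinep.
Nasal assimilation: no change.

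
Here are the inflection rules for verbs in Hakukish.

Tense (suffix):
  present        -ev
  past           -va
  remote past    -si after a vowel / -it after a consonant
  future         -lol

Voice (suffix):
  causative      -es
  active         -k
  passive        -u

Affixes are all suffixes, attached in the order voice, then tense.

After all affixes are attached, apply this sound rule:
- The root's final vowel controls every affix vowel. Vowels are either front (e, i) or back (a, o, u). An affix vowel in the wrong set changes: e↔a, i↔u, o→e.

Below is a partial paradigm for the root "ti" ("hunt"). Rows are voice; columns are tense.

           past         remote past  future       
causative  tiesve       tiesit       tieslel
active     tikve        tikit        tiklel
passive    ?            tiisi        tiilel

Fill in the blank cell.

tiive

Attach voice passive -u → tiu.
Attach tense past -va → tiuva.
Apply vowel harmony: tiuva → tiive.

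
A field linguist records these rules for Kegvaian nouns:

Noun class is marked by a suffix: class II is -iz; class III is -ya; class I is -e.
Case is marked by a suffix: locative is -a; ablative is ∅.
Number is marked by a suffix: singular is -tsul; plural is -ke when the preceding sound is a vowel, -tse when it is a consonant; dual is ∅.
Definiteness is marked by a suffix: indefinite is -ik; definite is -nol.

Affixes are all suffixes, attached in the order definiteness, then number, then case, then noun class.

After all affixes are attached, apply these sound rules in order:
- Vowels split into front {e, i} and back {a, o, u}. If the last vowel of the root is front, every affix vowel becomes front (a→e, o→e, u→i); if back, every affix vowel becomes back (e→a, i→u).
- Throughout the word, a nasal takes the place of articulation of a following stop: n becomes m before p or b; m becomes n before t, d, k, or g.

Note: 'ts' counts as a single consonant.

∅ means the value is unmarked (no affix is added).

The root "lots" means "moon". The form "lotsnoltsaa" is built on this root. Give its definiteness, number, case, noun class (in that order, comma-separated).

Segment: lots-nol-tse-e.
definiteness: -nol → definite.
number: -ke/tse → plural.
case: ∅ → ablative.
noun class: -e → class I.

definite, plural, ablative, class I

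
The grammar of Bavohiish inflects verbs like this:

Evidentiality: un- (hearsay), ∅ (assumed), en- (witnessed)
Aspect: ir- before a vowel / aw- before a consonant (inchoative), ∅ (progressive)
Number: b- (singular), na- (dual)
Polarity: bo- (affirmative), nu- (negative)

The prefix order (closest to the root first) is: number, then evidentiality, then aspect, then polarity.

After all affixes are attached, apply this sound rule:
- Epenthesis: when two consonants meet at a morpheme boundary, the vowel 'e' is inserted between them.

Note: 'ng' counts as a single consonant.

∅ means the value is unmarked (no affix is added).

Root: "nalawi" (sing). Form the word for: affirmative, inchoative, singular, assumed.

Attach number singular b- → bnalawi.
evidentiality = assumed: zero marking, form stays bnalawi.
Attach aspect inchoative aw- (before consonant 'b') → awbnalawi.
Attach polarity affirmative bo- → boawbnalawi.
Apply epenthesis: boawbnalawi → boawebenalawi.

boawebenalawi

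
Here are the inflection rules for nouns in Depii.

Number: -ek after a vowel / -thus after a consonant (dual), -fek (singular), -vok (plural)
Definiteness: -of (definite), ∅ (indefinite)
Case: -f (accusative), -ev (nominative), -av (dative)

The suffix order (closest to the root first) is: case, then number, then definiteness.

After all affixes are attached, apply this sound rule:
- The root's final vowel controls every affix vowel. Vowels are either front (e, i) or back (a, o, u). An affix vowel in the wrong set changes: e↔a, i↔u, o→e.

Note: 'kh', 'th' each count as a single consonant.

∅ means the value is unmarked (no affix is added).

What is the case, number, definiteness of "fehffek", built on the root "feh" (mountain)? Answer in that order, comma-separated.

accusative, singular, indefinite

Segment: feh-f-fek.
case: -f → accusative.
number: -fek → singular.
definiteness: ∅ → indefinite.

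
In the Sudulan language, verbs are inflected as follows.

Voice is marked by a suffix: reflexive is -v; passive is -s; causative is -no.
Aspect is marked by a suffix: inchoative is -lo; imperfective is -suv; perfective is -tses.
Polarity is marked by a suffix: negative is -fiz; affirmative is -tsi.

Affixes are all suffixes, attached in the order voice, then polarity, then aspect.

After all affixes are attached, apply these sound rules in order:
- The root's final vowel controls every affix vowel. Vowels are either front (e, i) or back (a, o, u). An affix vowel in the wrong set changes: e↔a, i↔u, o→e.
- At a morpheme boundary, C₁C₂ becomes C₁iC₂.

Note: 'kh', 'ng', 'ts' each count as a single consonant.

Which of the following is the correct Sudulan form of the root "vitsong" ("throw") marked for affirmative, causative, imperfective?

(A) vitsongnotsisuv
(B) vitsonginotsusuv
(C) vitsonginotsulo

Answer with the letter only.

Attach voice causative -no → vitsongno.
Attach polarity affirmative -tsi → vitsongnotsi.
Attach aspect imperfective -suv → vitsongnotsisuv.
Apply vowel harmony: vitsongnotsisuv → vitsongnotsusuv.
Apply epenthesis: vitsongnotsusuv → vitsonginotsusuv.
So the correct form is vitsonginotsusuv, option (B).
(C) vitsonginotsulo is wrong: it uses inchoative instead of imperfective for aspect.
(A) vitsongnotsisuv is wrong: it fails to apply the sound rule(s).

B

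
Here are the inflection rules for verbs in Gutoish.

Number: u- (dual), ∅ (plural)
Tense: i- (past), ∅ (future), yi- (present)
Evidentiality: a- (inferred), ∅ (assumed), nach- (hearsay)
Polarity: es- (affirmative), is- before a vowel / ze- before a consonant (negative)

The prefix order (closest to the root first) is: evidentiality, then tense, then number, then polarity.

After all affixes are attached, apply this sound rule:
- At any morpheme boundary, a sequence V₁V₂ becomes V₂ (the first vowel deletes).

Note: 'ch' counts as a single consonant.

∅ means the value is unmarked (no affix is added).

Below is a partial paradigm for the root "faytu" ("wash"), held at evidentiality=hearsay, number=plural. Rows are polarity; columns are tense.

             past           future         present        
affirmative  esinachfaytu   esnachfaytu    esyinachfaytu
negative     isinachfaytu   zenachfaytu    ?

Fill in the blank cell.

zeyinachfaytu

Attach evidentiality hearsay nach- → nachfaytu.
Attach tense present yi- → yinachfaytu.
number = plural: zero marking, form stays yinachfaytu.
Attach polarity negative ze- (before consonant 'y') → zeyinachfaytu.
Vowel deletion: no change.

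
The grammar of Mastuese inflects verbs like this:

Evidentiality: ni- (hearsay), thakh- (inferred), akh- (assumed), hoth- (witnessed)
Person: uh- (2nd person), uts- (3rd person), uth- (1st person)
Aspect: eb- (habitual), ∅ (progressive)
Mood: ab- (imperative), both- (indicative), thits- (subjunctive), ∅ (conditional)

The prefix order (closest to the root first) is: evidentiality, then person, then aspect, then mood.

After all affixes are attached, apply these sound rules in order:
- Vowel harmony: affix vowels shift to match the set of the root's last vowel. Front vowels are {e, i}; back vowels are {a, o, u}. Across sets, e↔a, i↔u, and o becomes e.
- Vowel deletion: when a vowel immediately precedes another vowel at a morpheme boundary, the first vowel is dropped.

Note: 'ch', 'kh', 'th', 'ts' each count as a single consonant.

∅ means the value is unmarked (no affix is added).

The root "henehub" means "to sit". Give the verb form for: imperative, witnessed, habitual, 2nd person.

ababuhhothhenehub

Attach evidentiality witnessed hoth- → hothhenehub.
Attach person 2nd person uh- → uhhothhenehub.
Attach aspect habitual eb- → ebuhhothhenehub.
Attach mood imperative ab- → abebuhhothhenehub.
Apply vowel harmony: abebuhhothhenehub → ababuhhothhenehub.
Vowel deletion: no change.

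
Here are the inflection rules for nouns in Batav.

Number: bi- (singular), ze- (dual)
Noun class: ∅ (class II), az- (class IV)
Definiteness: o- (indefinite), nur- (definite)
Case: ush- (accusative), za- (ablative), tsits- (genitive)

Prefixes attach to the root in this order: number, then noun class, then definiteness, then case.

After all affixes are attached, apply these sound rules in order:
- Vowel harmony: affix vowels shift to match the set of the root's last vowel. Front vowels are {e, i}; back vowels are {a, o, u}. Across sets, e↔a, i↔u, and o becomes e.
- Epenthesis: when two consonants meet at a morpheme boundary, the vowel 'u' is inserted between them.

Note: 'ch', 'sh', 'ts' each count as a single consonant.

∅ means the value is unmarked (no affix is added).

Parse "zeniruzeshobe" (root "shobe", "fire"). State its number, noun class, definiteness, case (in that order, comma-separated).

Segment: za-nur-ze-shobe.
number: ze- → dual.
noun class: ∅ → class II.
definiteness: nur- → definite.
case: za- → ablative.

dual, class II, definite, ablative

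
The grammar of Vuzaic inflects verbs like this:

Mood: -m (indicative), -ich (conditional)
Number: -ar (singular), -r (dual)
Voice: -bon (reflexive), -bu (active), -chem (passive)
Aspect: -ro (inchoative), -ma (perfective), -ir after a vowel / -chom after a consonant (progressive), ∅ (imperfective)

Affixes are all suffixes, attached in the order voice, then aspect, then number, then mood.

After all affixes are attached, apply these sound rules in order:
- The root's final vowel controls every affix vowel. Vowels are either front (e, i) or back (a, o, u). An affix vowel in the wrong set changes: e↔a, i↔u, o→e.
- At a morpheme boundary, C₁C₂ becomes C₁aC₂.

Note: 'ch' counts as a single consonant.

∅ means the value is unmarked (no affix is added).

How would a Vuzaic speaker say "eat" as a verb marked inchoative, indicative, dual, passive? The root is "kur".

kurachamaroram

Attach voice passive -chem → kurchem.
Attach aspect inchoative -ro → kurchemro.
Attach number dual -r → kurchemror.
Attach mood indicative -m → kurchemrorm.
Apply vowel harmony: kurchemrorm → kurchamrorm.
Apply epenthesis: kurchamrorm → kurachamaroram.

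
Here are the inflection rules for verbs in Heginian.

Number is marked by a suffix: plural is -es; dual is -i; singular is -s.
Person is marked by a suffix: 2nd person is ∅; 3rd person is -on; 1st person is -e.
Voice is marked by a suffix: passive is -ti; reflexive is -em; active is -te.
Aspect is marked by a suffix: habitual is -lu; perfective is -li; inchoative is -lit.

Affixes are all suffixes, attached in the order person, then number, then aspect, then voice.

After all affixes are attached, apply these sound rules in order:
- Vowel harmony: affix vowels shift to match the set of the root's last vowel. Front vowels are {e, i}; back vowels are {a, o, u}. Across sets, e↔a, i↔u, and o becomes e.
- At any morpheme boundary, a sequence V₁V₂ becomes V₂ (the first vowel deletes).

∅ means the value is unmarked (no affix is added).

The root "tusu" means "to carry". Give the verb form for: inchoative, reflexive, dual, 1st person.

tusulutam

Attach person 1st person -e → tusue.
Attach number dual -i → tusuei.
Attach aspect inchoative -lit → tusueilit.
Attach voice reflexive -em → tusueilitem.
Apply vowel harmony: tusueilitem → tusuaulutam.
Apply vowel deletion: tusuaulutam → tusulutam.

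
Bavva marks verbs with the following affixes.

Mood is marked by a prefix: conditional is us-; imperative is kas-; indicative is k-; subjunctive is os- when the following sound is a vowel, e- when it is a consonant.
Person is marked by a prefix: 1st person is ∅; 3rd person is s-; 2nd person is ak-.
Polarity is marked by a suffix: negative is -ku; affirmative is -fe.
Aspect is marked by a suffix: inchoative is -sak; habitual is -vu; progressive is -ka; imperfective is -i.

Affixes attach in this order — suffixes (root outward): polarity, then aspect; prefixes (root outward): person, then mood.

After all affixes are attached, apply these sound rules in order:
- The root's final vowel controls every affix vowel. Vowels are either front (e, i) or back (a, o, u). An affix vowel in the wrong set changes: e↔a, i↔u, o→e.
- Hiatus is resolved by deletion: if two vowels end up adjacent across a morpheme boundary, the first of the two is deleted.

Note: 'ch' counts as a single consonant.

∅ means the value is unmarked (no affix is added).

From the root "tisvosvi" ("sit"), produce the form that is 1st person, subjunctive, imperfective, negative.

etisvosviki

person = 1st person: zero marking, form stays tisvosvi.
Attach polarity negative -ku → tisvosviku.
Attach mood subjunctive e- (before consonant 't') → etisvosviku.
Attach aspect imperfective -i → etisvosvikui.
Apply vowel harmony: etisvosvikui → etisvosvikii.
Apply vowel deletion: etisvosvikii → etisvosviki.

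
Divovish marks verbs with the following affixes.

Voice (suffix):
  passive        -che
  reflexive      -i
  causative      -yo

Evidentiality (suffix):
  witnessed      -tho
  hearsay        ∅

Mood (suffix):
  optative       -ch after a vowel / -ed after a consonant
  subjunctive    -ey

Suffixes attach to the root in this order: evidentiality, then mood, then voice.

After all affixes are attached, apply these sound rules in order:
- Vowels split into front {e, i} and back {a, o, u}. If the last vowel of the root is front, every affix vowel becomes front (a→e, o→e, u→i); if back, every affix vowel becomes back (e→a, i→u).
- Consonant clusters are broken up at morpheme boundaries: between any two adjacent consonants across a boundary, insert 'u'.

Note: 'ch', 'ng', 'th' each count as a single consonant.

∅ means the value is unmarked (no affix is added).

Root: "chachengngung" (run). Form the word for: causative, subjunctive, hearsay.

evidentiality = hearsay: zero marking, form stays chachengngung.
Attach mood subjunctive -ey → chachengngungey.
Attach voice causative -yo → chachengngungeyyo.
Apply vowel harmony: chachengngungeyyo → chachengngungayyo.
Apply epenthesis: chachengngungayyo → chachengngungayuyo.

chachengngungayuyo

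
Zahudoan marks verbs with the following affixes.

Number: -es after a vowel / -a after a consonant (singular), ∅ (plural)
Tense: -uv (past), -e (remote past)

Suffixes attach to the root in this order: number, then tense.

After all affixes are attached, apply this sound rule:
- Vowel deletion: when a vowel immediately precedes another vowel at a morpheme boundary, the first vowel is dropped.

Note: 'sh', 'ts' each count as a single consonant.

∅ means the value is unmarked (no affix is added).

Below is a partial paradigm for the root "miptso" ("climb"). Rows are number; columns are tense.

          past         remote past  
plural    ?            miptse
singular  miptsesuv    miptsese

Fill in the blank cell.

miptsuv

number = plural: zero marking, form stays miptso.
Attach tense past -uv → miptsouv.
Apply vowel deletion: miptsouv → miptsuv.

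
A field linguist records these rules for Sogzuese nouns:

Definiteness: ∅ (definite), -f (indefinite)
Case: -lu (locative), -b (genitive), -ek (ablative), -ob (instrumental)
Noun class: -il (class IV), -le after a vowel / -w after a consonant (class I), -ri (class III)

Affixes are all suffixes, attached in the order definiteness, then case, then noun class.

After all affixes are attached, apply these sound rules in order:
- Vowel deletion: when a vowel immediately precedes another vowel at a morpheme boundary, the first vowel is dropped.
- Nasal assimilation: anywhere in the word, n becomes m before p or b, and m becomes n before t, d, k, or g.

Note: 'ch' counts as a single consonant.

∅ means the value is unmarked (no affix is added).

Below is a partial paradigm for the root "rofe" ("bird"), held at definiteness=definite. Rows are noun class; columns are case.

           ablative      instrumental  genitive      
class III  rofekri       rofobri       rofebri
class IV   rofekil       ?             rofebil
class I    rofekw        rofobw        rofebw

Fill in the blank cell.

definiteness = definite: zero marking, form stays rofe.
Attach case instrumental -ob → rofeob.
Attach noun class class IV -il → rofeobil.
Apply vowel deletion: rofeobil → rofobil.
Nasal assimilation: no change.

rofobil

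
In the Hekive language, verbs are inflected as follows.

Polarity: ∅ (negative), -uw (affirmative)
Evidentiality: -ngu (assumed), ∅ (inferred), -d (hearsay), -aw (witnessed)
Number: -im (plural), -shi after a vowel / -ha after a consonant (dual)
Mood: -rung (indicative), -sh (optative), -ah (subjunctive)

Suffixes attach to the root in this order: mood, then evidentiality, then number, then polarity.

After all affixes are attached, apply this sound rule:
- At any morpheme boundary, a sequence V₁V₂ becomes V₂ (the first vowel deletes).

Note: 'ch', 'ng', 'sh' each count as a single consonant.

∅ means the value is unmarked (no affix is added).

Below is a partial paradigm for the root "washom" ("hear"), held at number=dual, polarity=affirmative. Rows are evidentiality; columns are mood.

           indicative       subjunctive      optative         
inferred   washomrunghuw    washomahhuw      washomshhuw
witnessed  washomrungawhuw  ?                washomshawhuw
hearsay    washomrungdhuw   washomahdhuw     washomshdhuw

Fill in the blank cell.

Attach mood subjunctive -ah → washomah.
Attach evidentiality witnessed -aw → washomahaw.
Attach number dual -ha (after consonant 'w') → washomahawha.
Attach polarity affirmative -uw → washomahawhauw.
Apply vowel deletion: washomahawhauw → washomahawhuw.

washomahawhuw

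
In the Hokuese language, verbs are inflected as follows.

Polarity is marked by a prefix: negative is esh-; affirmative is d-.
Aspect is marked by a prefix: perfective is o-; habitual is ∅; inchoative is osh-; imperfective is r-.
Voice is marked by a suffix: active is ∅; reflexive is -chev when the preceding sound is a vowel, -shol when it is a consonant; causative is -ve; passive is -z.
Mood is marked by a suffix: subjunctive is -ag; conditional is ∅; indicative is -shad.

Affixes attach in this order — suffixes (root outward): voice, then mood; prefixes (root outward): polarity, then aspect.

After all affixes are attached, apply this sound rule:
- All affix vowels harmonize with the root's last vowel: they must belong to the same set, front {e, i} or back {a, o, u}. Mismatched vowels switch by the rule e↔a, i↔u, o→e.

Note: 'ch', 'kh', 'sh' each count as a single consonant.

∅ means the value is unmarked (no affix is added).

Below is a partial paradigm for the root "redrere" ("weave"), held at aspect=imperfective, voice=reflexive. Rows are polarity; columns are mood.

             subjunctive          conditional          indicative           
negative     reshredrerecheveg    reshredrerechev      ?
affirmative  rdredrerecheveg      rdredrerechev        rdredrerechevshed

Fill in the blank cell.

Attach polarity negative esh- → eshredrere.
Attach aspect imperfective r- → reshredrere.
Attach voice reflexive -chev (after vowel 'e') → reshredrerechev.
Attach mood indicative -shad → reshredrerechevshad.
Apply vowel harmony: reshredrerechevshad → reshredrerechevshed.

reshredrerechevshed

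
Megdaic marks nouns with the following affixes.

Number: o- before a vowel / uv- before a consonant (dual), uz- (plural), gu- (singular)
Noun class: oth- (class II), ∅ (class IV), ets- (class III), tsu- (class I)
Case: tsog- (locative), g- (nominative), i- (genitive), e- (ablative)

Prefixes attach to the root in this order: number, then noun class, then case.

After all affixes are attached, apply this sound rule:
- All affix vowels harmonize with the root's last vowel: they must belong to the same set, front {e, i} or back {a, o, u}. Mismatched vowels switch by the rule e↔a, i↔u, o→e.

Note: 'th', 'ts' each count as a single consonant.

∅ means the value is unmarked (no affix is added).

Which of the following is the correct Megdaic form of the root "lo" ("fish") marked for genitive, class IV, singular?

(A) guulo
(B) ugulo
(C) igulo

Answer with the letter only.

B

Attach number singular gu- → gulo.
noun class = class IV: zero marking, form stays gulo.
Attach case genitive i- → igulo.
Apply vowel harmony: igulo → ugulo.
So the correct form is ugulo, option (B).
(C) igulo is wrong: it fails to apply the sound rule(s).
(A) guulo is wrong: it has the affixes in the wrong order.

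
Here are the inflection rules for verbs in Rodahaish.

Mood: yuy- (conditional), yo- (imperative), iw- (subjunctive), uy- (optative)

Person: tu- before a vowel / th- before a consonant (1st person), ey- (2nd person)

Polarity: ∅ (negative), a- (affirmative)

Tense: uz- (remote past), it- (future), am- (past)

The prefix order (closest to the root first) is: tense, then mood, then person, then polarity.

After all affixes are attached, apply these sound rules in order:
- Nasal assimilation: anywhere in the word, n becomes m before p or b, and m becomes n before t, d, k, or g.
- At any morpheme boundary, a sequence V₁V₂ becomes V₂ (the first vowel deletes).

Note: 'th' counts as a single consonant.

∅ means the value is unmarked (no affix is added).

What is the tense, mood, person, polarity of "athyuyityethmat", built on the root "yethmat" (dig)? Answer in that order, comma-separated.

Segment: a-th-yuy-it-yethmat.
tense: it- → future.
mood: yuy- → conditional.
person: tu/th- → 1st person.
polarity: a- → affirmative.

future, conditional, 1st person, affirmative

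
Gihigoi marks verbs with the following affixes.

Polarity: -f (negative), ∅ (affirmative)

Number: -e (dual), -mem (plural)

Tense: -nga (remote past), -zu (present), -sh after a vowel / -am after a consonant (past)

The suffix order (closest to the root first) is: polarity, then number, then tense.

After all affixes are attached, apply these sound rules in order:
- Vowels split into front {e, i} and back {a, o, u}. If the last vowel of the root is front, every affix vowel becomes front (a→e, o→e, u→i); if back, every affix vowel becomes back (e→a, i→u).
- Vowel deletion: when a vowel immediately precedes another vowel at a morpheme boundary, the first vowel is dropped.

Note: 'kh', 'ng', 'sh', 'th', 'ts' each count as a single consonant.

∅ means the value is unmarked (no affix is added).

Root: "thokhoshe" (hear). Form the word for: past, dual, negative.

thokhoshefesh

Attach polarity negative -f → thokhoshef.
Attach number dual -e → thokhoshefe.
Attach tense past -sh (after vowel 'e') → thokhoshefesh.
Vowel harmony: no change.
Vowel deletion: no change.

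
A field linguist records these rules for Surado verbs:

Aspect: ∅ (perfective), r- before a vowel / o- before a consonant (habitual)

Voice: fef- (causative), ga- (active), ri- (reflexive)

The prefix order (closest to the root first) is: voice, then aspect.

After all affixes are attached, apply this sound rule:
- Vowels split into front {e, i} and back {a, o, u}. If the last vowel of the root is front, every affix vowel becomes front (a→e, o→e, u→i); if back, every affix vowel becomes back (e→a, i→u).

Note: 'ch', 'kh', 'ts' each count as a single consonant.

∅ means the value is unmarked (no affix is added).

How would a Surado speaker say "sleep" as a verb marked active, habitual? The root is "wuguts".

Attach voice active ga- → gawuguts.
Attach aspect habitual o- (before consonant 'g') → ogawuguts.
Vowel harmony: no change.

ogawuguts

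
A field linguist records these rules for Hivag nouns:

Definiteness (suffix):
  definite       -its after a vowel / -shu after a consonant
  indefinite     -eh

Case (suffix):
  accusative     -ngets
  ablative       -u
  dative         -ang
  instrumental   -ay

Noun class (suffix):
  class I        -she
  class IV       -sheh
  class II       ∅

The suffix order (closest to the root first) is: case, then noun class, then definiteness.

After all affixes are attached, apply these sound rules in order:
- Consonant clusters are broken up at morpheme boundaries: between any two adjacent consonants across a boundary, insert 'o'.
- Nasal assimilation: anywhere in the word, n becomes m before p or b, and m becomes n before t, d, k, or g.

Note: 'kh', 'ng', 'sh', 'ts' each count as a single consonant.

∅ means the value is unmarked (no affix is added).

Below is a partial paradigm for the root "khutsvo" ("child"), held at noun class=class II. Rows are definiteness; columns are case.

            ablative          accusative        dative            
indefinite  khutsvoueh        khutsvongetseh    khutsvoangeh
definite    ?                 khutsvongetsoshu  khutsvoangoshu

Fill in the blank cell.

khutsvouits

Attach case ablative -u → khutsvou.
noun class = class II: zero marking, form stays khutsvou.
Attach definiteness definite -its (after vowel 'u') → khutsvouits.
Epenthesis: no change.
Nasal assimilation: no change.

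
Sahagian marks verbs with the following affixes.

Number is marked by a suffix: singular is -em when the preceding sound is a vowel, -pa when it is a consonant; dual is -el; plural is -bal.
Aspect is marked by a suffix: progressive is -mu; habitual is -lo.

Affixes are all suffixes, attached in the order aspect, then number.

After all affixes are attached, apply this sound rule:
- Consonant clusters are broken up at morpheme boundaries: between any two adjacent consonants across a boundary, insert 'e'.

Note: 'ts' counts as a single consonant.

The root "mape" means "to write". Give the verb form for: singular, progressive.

Attach aspect progressive -mu → mapemu.
Attach number singular -em (after vowel 'u') → mapemuem.
Epenthesis: no change.

mapemuem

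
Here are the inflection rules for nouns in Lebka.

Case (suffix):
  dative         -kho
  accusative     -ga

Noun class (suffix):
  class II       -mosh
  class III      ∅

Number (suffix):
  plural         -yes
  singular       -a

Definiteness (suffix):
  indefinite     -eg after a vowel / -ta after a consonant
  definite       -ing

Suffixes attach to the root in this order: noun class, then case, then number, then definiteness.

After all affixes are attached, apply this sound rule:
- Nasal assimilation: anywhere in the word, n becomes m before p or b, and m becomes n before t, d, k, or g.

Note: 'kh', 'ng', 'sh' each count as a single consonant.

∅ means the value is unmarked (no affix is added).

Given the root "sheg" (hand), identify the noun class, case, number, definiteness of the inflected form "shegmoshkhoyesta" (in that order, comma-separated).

Segment: sheg-mosh-kho-yes-ta.
noun class: -mosh → class II.
case: -kho → dative.
number: -yes → plural.
definiteness: -eg/ta → indefinite.

class II, dative, plural, indefinite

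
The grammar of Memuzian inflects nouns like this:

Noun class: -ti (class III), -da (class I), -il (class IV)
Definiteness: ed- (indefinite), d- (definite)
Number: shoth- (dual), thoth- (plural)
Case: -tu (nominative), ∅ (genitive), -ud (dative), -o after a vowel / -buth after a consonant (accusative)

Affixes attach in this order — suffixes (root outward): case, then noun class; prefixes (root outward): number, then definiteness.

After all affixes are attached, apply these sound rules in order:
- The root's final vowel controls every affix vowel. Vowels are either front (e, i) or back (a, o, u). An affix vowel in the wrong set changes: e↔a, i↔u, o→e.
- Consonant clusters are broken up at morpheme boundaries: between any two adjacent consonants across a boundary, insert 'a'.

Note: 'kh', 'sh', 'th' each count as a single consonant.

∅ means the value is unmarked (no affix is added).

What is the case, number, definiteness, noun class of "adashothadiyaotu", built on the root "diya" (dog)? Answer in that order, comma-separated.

accusative, dual, indefinite, class III

Segment: ed-shoth-diya-o-ti.
case: -o/buth → accusative.
number: shoth- → dual.
definiteness: ed- → indefinite.
noun class: -ti → class III.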